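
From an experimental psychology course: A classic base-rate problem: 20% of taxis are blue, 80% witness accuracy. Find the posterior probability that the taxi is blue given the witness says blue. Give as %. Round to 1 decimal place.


P(blue | says blue) = P(says blue | blue)*P(blue) / [P(says blue | blue)*P(blue) + P(says blue | not blue)*P(not blue)]
Numerator = 0.8 * 0.2 = 0.16
False identification = 0.2 * 0.8 = 0.16
P = 0.16 / (0.16 + 0.16)
= 0.16 / 0.32
As percentage = 50.0


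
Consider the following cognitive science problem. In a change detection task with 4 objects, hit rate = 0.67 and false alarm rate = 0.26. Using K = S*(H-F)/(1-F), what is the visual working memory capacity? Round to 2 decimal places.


K = S * (H - F) / (1 - F)
H - F = 0.41
1 - F = 0.74
K = 4 * 0.41 / 0.74
= 2.22


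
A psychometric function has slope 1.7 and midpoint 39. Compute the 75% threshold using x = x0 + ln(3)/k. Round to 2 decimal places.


At P = 0.75: 0.75 = 1/(1 + e^(-k*(x-x0)))
Solving: e^(-k*(x-x0)) = 1/3
x = x0 + ln(3)/k
ln(3) = 1.0986
x = 39 + 1.0986/1.7
= 39 + 0.6462
= 39.65


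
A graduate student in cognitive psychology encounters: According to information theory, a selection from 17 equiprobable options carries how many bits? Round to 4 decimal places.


H = log2(n)
H = log2(17)
= 4.0875


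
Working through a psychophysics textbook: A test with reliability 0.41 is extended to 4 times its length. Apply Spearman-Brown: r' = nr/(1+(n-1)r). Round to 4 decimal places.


r_new = n*r / (1 + (n-1)*r)
Numerator = 4 * 0.41 = 1.64
Denominator = 1 + 3 * 0.41 = 2.23
r_new = 1.64 / 2.23
= 0.7354


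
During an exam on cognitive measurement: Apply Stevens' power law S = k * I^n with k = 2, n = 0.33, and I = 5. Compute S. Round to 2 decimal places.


S = 2 * 5^0.33
5^0.33 = 1.7008
S = 2 * 1.7008
= 3.40


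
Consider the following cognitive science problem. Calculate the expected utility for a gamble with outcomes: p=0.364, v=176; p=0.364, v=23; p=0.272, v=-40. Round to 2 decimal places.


EU = sum(p_i * v_i)
0.364 * 176 = 64.064
0.364 * 23 = 8.372
0.272 * -40 = -10.88
EU = 64.064 + 8.372 + -10.88
= 61.56


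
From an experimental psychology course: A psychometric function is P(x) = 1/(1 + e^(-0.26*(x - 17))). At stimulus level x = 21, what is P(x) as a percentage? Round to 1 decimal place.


P(x) = 1/(1 + e^(-0.26*(21 - 17)))
Exponent = -0.26 * 4 = -1.04
e^(-1.04) = 0.353455
P = 1/(1 + 0.353455) = 0.73885
Percentage = 73.9


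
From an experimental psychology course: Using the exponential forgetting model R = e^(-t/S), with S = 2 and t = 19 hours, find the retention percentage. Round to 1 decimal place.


R = e^(-t/S)
-t/S = -19/2 = -9.5
R = e^(-9.5) = 7.5e-05
Percentage = 7.5e-05 * 100
= 0.0


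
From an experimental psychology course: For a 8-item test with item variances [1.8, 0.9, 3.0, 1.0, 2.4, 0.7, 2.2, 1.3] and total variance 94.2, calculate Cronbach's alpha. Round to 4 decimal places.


alpha = (k/(k-1)) * (1 - sum(s_i^2)/s_total^2)
sum(item variances) = 13.3
k/(k-1) = 8/7 = 1.142857
1 - 13.3/94.2 = 1 - 0.141189 = 0.858811
alpha = 1.142857 * 0.858811
= 0.9815


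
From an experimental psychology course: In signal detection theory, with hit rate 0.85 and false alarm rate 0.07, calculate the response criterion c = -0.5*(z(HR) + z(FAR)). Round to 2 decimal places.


c = -0.5 * (z(HR) + z(FAR))
z(0.85) = 1.0364
z(0.07) = -1.4758
c = -0.5 * (1.0364 + -1.4758)
= -0.5 * -0.4394
= 0.22


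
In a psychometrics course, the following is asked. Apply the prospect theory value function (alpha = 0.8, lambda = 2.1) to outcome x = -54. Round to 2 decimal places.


Since x = -54 < 0, use v(x) = -lambda*(-x)^alpha
(-x) = 54
54^0.8 = 24.3173
v(-54) = -2.1 * 24.3173
= -51.07


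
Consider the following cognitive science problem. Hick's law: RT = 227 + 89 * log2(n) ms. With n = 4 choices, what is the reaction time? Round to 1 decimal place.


RT = 227 + 89 * log2(4)
log2(4) = 2.0
RT = 227 + 89 * 2.0
= 227 + 178.0
= 405.0 ms


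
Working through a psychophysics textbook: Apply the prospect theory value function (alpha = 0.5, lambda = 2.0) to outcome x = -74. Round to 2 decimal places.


Since x = -74 < 0, use v(x) = -lambda*(-x)^alpha
(-x) = 74
74^0.5 = 8.6023
v(-74) = -2.0 * 8.6023
= -17.20


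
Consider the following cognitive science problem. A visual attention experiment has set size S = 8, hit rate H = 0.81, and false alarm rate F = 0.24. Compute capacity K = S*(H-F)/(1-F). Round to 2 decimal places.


K = S * (H - F) / (1 - F)
H - F = 0.57
1 - F = 0.76
K = 8 * 0.57 / 0.76
= 6.00


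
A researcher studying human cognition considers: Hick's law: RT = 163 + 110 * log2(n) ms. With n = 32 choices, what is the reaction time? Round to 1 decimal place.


RT = 163 + 110 * log2(32)
log2(32) = 5.0
RT = 163 + 110 * 5.0
= 163 + 550.0
= 713.0 ms


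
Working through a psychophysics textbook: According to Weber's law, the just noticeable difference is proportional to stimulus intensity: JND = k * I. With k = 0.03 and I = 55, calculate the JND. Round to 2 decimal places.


JND = k * I
JND = 0.03 * 55
= 1.65


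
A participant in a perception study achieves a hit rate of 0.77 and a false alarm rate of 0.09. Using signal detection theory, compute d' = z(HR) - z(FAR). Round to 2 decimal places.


d' = z(HR) - z(FAR)
z(0.77) = 0.7388
z(0.09) = -1.3408
d' = 0.7388 - -1.3408
= 2.08


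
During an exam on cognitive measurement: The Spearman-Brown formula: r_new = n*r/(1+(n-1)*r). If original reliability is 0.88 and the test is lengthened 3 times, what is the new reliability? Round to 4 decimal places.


r_new = n*r / (1 + (n-1)*r)
Numerator = 3 * 0.88 = 2.64
Denominator = 1 + 2 * 0.88 = 2.76
r_new = 2.64 / 2.76
= 0.9565


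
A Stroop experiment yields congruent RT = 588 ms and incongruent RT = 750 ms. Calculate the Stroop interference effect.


Stroop effect = RT(incongruent) - RT(congruent)
= 750 - 588
= 162 ms


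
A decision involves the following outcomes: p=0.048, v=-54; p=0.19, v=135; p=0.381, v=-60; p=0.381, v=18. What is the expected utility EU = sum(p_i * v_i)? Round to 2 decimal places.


EU = sum(p_i * v_i)
0.048 * -54 = -2.592
0.19 * 135 = 25.65
0.381 * -60 = -22.86
0.381 * 18 = 6.858
EU = -2.592 + 25.65 + -22.86 + 6.858
= 7.06


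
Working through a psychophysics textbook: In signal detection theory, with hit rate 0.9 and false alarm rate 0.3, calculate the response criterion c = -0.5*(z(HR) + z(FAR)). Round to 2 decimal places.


c = -0.5 * (z(HR) + z(FAR))
z(0.9) = 1.2816
z(0.3) = -0.5244
c = -0.5 * (1.2816 + -0.5244)
= -0.5 * 0.7572
= -0.38


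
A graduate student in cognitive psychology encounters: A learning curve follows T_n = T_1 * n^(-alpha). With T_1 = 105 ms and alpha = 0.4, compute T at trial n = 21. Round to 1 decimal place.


T_n = 105 * 21^(-0.4)
21^(-0.4) = 0.295878
T_n = 105 * 0.295878
= 31.1 ms


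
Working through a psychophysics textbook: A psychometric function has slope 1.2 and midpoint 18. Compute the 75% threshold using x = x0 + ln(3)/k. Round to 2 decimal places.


At P = 0.75: 0.75 = 1/(1 + e^(-k*(x-x0)))
Solving: e^(-k*(x-x0)) = 1/3
x = x0 + ln(3)/k
ln(3) = 1.0986
x = 18 + 1.0986/1.2
= 18 + 0.9155
= 18.92


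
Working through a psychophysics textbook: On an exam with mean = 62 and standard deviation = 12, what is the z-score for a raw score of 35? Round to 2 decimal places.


z = (X - mu) / sigma
= (35 - 62) / 12
= -27 / 12
= -2.25


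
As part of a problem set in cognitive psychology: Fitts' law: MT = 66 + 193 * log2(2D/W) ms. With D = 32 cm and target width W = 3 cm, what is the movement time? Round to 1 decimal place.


MT = 66 + 193 * log2(2*32/3)
2D/W = 21.333333
log2(21.333333) = 4.415
MT = 66 + 193 * 4.415
= 918.1 ms


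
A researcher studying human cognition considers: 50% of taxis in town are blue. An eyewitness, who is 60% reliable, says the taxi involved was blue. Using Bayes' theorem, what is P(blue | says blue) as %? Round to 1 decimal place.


P(blue | says blue) = P(says blue | blue)*P(blue) / [P(says blue | blue)*P(blue) + P(says blue | not blue)*P(not blue)]
Numerator = 0.6 * 0.5 = 0.3
False identification = 0.4 * 0.5 = 0.2
P = 0.3 / (0.3 + 0.2)
= 0.3 / 0.5
As percentage = 60.0


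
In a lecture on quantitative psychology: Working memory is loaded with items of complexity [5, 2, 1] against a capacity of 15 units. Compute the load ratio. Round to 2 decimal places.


Total complexity = 5 + 2 + 1 = 8
Load = total / capacity = 8 / 15
= 0.53


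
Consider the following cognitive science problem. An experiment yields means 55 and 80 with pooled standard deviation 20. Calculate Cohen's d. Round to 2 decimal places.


Cohen's d = (M1 - M2) / S_pooled
= (55 - 80) / 20
= -25 / 20
= -1.25


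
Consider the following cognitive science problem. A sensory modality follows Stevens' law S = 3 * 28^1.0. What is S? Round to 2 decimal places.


S = 3 * 28^1.0
28^1.0 = 28.0
S = 3 * 28.0
= 84.00


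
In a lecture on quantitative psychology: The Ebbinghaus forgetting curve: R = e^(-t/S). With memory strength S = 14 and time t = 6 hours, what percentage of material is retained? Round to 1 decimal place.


R = e^(-t/S)
-t/S = -6/14 = -0.428571
R = e^(-0.428571) = 0.651439
Percentage = 0.651439 * 100
= 65.1


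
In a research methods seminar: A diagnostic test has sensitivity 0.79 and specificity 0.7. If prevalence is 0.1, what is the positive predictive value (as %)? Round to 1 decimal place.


PPV = (sens * prev) / (sens * prev + (1-spec) * (1-prev))
Numerator = 0.79 * 0.1 = 0.079
P(positive and no disease) = (1 - spec) * (1 - prev) = (1 - 0.7) * (1 - 0.1) = 0.27
Denominator = 0.079 + 0.27 = 0.349
PPV = 0.079 / 0.349 = 0.226361
As percentage = 22.6


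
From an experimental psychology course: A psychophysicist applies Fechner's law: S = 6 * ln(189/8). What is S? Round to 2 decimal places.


S = 6 * ln(189/8)
I/I0 = 23.625
ln(23.625) = 3.1623
S = 6 * 3.1623
= 18.97


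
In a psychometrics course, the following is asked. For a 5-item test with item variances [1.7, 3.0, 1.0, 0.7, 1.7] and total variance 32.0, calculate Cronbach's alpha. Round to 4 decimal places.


alpha = (k/(k-1)) * (1 - sum(s_i^2)/s_total^2)
sum(item variances) = 8.1
k/(k-1) = 5/4 = 1.25
1 - 8.1/32.0 = 1 - 0.253125 = 0.746875
alpha = 1.25 * 0.746875
= 0.9336


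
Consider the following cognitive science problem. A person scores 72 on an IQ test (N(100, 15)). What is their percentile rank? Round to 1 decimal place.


z = (IQ - mean) / SD
z = (72 - 100) / 15 = -1.8667
Percentile = Phi(-1.8667) * 100
Phi(-1.8667) = 0.030972
= 3.1


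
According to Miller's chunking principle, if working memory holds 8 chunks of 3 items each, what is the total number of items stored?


Total items = chunks * items_per_chunk
= 8 * 3
= 24


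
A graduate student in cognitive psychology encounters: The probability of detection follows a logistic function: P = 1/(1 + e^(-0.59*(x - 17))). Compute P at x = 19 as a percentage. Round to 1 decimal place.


P(x) = 1/(1 + e^(-0.59*(19 - 17)))
Exponent = -0.59 * 2 = -1.18
e^(-1.18) = 0.307279
P = 1/(1 + 0.307279) = 0.764948
Percentage = 76.5


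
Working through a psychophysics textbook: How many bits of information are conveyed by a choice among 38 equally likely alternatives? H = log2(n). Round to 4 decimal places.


H = log2(n)
H = log2(38)
= 5.2479


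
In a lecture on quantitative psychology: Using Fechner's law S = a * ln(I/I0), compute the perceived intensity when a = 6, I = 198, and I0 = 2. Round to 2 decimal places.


S = 6 * ln(198/2)
I/I0 = 99.0
ln(99.0) = 4.5951
S = 6 * 4.5951
= 27.57


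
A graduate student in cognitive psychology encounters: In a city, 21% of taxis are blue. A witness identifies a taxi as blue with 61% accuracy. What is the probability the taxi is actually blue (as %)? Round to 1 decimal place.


P(blue | says blue) = P(says blue | blue)*P(blue) / [P(says blue | blue)*P(blue) + P(says blue | not blue)*P(not blue)]
Numerator = 0.61 * 0.21 = 0.1281
False identification = 0.39 * 0.79 = 0.3081
P = 0.1281 / (0.1281 + 0.3081)
= 0.1281 / 0.4362
As percentage = 29.4


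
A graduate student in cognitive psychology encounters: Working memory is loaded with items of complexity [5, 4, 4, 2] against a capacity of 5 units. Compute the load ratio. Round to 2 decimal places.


Total complexity = 5 + 4 + 4 + 2 = 15
Load = total / capacity = 15 / 5
= 3.00


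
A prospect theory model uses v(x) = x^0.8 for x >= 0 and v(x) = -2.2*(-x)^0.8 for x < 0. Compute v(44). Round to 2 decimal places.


Since x = 44 >= 0, use v(x) = x^0.8
44^0.8 = 20.6425
v(44) = 20.64


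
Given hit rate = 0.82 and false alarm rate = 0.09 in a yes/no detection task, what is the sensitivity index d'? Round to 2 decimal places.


d' = z(HR) - z(FAR)
z(0.82) = 0.9154
z(0.09) = -1.3408
d' = 0.9154 - -1.3408
= 2.26


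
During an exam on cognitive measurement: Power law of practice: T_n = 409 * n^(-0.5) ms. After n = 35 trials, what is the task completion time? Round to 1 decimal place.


T_n = 409 * 35^(-0.5)
35^(-0.5) = 0.169031
T_n = 409 * 0.169031
= 69.1 ms


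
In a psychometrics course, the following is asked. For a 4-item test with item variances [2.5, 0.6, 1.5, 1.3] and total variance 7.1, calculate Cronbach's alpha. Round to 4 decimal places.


alpha = (k/(k-1)) * (1 - sum(s_i^2)/s_total^2)
sum(item variances) = 5.9
k/(k-1) = 4/3 = 1.333333
1 - 5.9/7.1 = 1 - 0.830986 = 0.169014
alpha = 1.333333 * 0.169014
= 0.2254


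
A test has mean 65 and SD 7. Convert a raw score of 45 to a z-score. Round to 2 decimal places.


z = (X - mu) / sigma
= (45 - 65) / 7
= -20 / 7
= -2.86


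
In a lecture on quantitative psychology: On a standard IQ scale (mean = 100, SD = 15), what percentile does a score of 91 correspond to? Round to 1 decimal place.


z = (IQ - mean) / SD
z = (91 - 100) / 15 = -0.6
Percentile = Phi(-0.6) * 100
Phi(-0.6) = 0.274253
= 27.4


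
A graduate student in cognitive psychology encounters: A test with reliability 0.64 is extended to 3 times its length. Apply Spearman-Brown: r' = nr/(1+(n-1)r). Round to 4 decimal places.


r_new = n*r / (1 + (n-1)*r)
Numerator = 3 * 0.64 = 1.92
Denominator = 1 + 2 * 0.64 = 2.28
r_new = 1.92 / 2.28
= 0.8421


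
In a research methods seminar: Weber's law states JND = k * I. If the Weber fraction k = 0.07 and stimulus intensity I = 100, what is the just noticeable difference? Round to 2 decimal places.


JND = k * I
JND = 0.07 * 100
= 7.00


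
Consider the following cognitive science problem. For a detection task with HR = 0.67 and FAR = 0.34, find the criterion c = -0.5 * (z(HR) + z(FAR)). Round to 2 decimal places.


c = -0.5 * (z(HR) + z(FAR))
z(0.67) = 0.4399
z(0.34) = -0.4125
c = -0.5 * (0.4399 + -0.4125)
= -0.5 * 0.0274
= -0.01


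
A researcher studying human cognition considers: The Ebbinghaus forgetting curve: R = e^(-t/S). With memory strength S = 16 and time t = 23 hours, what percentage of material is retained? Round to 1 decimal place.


R = e^(-t/S)
-t/S = -23/16 = -1.4375
R = e^(-1.4375) = 0.237521
Percentage = 0.237521 * 100
= 23.8


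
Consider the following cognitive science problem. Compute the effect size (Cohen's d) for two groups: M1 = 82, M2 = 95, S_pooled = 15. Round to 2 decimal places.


Cohen's d = (M1 - M2) / S_pooled
= (82 - 95) / 15
= -13 / 15
= -0.87


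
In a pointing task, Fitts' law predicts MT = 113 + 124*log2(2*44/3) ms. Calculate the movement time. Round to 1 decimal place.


MT = 113 + 124 * log2(2*44/3)
2D/W = 29.333333
log2(29.333333) = 4.8745
MT = 113 + 124 * 4.8745
= 717.4 ms


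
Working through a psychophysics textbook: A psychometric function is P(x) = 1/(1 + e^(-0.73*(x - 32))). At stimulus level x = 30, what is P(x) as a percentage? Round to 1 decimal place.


P(x) = 1/(1 + e^(-0.73*(30 - 32)))
Exponent = -0.73 * -2 = 1.46
e^(1.46) = 4.30596
P = 1/(1 + 4.30596) = 0.188467
Percentage = 18.8


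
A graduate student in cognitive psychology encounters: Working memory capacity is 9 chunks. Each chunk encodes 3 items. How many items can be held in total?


Total items = chunks * items_per_chunk
= 9 * 3
= 27


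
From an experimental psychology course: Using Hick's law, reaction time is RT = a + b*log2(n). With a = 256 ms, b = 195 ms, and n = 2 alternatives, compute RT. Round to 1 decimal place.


RT = 256 + 195 * log2(2)
log2(2) = 1.0
RT = 256 + 195 * 1.0
= 256 + 195.0
= 451.0 ms


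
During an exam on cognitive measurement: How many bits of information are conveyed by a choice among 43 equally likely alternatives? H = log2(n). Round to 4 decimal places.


H = log2(n)
H = log2(43)
= 5.4263


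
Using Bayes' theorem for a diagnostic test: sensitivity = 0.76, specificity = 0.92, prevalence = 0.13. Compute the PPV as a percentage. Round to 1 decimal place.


PPV = (sens * prev) / (sens * prev + (1-spec) * (1-prev))
Numerator = 0.76 * 0.13 = 0.0988
P(positive and no disease) = (1 - spec) * (1 - prev) = (1 - 0.92) * (1 - 0.13) = 0.0696
Denominator = 0.0988 + 0.0696 = 0.1684
PPV = 0.0988 / 0.1684 = 0.586698
As percentage = 58.7


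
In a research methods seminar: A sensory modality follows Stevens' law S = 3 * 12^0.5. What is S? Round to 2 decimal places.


S = 3 * 12^0.5
12^0.5 = 3.4641
S = 3 * 3.4641
= 10.39


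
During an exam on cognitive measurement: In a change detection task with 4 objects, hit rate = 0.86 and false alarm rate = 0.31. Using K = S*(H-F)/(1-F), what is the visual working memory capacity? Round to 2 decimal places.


K = S * (H - F) / (1 - F)
H - F = 0.55
1 - F = 0.69
K = 4 * 0.55 / 0.69
= 3.19


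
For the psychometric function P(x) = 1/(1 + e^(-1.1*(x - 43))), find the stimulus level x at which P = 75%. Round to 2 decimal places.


At P = 0.75: 0.75 = 1/(1 + e^(-k*(x-x0)))
Solving: e^(-k*(x-x0)) = 1/3
x = x0 + ln(3)/k
ln(3) = 1.0986
x = 43 + 1.0986/1.1
= 43 + 0.9987
= 44.00


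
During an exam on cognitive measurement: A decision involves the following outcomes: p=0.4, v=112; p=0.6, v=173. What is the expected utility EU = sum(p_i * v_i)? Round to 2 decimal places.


EU = sum(p_i * v_i)
0.4 * 112 = 44.8
0.6 * 173 = 103.8
EU = 44.8 + 103.8
= 148.60


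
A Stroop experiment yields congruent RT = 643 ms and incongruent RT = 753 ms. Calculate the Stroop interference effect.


Stroop effect = RT(incongruent) - RT(congruent)
= 753 - 643
= 110 ms


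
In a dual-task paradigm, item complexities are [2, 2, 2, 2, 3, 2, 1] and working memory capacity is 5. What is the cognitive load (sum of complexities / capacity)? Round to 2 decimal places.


Total complexity = 2 + 2 + 2 + 2 + 3 + 2 + 1 = 14
Load = total / capacity = 14 / 5
= 2.80


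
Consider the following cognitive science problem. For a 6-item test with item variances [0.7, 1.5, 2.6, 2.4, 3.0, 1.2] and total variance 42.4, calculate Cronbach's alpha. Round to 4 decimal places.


alpha = (k/(k-1)) * (1 - sum(s_i^2)/s_total^2)
sum(item variances) = 11.4
k/(k-1) = 6/5 = 1.2
1 - 11.4/42.4 = 1 - 0.268868 = 0.731132
alpha = 1.2 * 0.731132
= 0.8774


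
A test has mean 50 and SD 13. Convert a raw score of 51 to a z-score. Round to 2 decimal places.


z = (X - mu) / sigma
= (51 - 50) / 13
= 1 / 13
= 0.08


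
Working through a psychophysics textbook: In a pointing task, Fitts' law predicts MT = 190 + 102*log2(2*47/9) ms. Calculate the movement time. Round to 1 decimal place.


MT = 190 + 102 * log2(2*47/9)
2D/W = 10.444444
log2(10.444444) = 3.3847
MT = 190 + 102 * 3.3847
= 535.2 ms


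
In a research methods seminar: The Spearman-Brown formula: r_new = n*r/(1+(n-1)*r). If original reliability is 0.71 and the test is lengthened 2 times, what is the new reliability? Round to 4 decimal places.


r_new = n*r / (1 + (n-1)*r)
Numerator = 2 * 0.71 = 1.42
Denominator = 1 + 1 * 0.71 = 1.71
r_new = 1.42 / 1.71
= 0.8304


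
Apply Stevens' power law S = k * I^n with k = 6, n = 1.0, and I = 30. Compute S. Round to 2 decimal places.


S = 6 * 30^1.0
30^1.0 = 30.0
S = 6 * 30.0
= 180.00


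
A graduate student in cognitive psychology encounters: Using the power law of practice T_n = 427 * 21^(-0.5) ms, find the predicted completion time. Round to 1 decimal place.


T_n = 427 * 21^(-0.5)
21^(-0.5) = 0.218218
T_n = 427 * 0.218218
= 93.2 ms


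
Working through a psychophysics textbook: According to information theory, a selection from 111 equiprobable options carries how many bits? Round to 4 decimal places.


H = log2(n)
H = log2(111)
= 6.7944


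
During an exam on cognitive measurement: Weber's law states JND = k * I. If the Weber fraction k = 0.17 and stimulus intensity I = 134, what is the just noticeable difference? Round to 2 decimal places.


JND = k * I
JND = 0.17 * 134
= 22.78


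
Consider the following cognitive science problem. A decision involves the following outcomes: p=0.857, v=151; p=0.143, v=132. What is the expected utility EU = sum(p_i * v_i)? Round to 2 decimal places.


EU = sum(p_i * v_i)
0.857 * 151 = 129.407
0.143 * 132 = 18.876
EU = 129.407 + 18.876
= 148.28


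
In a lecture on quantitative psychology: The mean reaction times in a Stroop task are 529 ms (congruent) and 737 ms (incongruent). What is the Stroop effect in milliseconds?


Stroop effect = RT(incongruent) - RT(congruent)
= 737 - 529
= 208 ms


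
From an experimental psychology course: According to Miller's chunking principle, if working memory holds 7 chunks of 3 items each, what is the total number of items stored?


Total items = chunks * items_per_chunk
= 7 * 3
= 21


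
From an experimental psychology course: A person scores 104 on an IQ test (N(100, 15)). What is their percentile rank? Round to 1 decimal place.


z = (IQ - mean) / SD
z = (104 - 100) / 15 = 0.2667
Percentile = Phi(0.2667) * 100
Phi(0.2667) = 0.60515
= 60.5


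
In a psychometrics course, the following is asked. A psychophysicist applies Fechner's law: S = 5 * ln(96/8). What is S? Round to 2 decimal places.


S = 5 * ln(96/8)
I/I0 = 12.0
ln(12.0) = 2.4849
S = 5 * 2.4849
= 12.42


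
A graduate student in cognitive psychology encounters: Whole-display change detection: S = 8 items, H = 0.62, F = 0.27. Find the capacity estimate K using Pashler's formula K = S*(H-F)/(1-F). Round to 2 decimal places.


K = S * (H - F) / (1 - F)
H - F = 0.35
1 - F = 0.73
K = 8 * 0.35 / 0.73
= 3.84


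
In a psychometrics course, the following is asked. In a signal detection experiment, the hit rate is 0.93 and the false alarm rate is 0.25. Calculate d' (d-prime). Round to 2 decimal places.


d' = z(HR) - z(FAR)
z(0.93) = 1.4758
z(0.25) = -0.6745
d' = 1.4758 - -0.6745
= 2.15


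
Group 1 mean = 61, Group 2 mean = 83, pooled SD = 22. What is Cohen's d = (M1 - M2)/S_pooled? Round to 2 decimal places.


Cohen's d = (M1 - M2) / S_pooled
= (61 - 83) / 22
= -22 / 22
= -1.00


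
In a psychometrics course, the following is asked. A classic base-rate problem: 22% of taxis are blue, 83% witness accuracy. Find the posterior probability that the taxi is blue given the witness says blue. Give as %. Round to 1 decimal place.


P(blue | says blue) = P(says blue | blue)*P(blue) / [P(says blue | blue)*P(blue) + P(says blue | not blue)*P(not blue)]
Numerator = 0.83 * 0.22 = 0.1826
False identification = 0.17 * 0.78 = 0.1326
P = 0.1826 / (0.1826 + 0.1326)
= 0.1826 / 0.3152
As percentage = 57.9


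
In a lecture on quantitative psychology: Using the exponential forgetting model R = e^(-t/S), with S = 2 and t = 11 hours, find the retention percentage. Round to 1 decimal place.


R = e^(-t/S)
-t/S = -11/2 = -5.5
R = e^(-5.5) = 0.004087
Percentage = 0.004087 * 100
= 0.4


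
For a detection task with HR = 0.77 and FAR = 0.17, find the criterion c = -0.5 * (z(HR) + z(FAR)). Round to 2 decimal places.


c = -0.5 * (z(HR) + z(FAR))
z(0.77) = 0.7388
z(0.17) = -0.9542
c = -0.5 * (0.7388 + -0.9542)
= -0.5 * -0.2154
= 0.11


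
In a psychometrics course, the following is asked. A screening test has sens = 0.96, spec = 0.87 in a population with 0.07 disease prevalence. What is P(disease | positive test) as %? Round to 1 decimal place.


PPV = (sens * prev) / (sens * prev + (1-spec) * (1-prev))
Numerator = 0.96 * 0.07 = 0.0672
P(positive and no disease) = (1 - spec) * (1 - prev) = (1 - 0.87) * (1 - 0.07) = 0.1209
Denominator = 0.0672 + 0.1209 = 0.1881
PPV = 0.0672 / 0.1881 = 0.357257
As percentage = 35.7


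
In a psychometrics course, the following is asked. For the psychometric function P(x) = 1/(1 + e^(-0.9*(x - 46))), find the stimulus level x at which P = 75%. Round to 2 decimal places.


At P = 0.75: 0.75 = 1/(1 + e^(-k*(x-x0)))
Solving: e^(-k*(x-x0)) = 1/3
x = x0 + ln(3)/k
ln(3) = 1.0986
x = 46 + 1.0986/0.9
= 46 + 1.2207
= 47.22


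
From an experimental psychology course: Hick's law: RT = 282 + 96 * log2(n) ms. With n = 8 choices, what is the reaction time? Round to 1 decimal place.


RT = 282 + 96 * log2(8)
log2(8) = 3.0
RT = 282 + 96 * 3.0
= 282 + 288.0
= 570.0 ms


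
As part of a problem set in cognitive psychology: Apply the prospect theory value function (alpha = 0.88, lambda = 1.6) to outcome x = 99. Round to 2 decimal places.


Since x = 99 >= 0, use v(x) = x^0.88
99^0.88 = 57.0373
v(99) = 57.04


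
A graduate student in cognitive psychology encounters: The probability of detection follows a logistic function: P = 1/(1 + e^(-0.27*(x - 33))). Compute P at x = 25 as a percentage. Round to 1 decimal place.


P(x) = 1/(1 + e^(-0.27*(25 - 33)))
Exponent = -0.27 * -8 = 2.16
e^(2.16) = 8.671138
P = 1/(1 + 8.671138) = 0.1034
Percentage = 10.3


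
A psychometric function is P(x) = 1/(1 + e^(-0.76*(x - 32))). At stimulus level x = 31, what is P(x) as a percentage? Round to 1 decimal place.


P(x) = 1/(1 + e^(-0.76*(31 - 32)))
Exponent = -0.76 * -1 = 0.76
e^(0.76) = 2.138276
P = 1/(1 + 2.138276) = 0.318646
Percentage = 31.9


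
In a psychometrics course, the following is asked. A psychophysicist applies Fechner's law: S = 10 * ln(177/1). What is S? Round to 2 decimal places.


S = 10 * ln(177/1)
I/I0 = 177.0
ln(177.0) = 5.1761
S = 10 * 5.1761
= 51.76


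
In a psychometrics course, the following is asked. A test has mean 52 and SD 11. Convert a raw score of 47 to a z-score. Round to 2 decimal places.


z = (X - mu) / sigma
= (47 - 52) / 11
= -5 / 11
= -0.45


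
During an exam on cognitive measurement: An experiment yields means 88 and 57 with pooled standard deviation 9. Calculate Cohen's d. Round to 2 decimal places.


Cohen's d = (M1 - M2) / S_pooled
= (88 - 57) / 9
= 31 / 9
= 3.44


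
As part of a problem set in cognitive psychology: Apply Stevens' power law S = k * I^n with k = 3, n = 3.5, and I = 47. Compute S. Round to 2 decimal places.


S = 3 * 47^3.5
47^3.5 = 711774.6276
S = 3 * 711774.6276
= 2135323.88


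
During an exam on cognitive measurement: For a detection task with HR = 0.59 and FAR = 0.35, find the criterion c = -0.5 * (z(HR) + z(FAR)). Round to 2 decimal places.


c = -0.5 * (z(HR) + z(FAR))
z(0.59) = 0.2275
z(0.35) = -0.3853
c = -0.5 * (0.2275 + -0.3853)
= -0.5 * -0.1578
= 0.08


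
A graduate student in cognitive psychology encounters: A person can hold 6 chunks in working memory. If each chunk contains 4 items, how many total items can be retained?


Total items = chunks * items_per_chunk
= 6 * 4
= 24


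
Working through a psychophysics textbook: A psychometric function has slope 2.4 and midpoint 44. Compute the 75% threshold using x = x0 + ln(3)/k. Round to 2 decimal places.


At P = 0.75: 0.75 = 1/(1 + e^(-k*(x-x0)))
Solving: e^(-k*(x-x0)) = 1/3
x = x0 + ln(3)/k
ln(3) = 1.0986
x = 44 + 1.0986/2.4
= 44 + 0.4578
= 44.46


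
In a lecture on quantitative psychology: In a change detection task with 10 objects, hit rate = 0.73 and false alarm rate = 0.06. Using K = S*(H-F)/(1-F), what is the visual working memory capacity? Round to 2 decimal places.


K = S * (H - F) / (1 - F)
H - F = 0.67
1 - F = 0.94
K = 10 * 0.67 / 0.94
= 7.13


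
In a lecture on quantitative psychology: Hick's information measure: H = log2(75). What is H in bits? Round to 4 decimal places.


H = log2(n)
H = log2(75)
= 6.2288


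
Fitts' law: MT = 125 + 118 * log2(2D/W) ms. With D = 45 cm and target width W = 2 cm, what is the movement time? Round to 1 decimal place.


MT = 125 + 118 * log2(2*45/2)
2D/W = 45.0
log2(45.0) = 5.4919
MT = 125 + 118 * 5.4919
= 773.0 ms


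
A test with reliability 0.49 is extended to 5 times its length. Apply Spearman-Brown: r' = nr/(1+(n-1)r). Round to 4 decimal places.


r_new = n*r / (1 + (n-1)*r)
Numerator = 5 * 0.49 = 2.45
Denominator = 1 + 4 * 0.49 = 2.96
r_new = 2.45 / 2.96
= 0.8277


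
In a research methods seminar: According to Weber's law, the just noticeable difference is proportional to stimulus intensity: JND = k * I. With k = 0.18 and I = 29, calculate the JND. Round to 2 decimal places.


JND = k * I
JND = 0.18 * 29
= 5.22


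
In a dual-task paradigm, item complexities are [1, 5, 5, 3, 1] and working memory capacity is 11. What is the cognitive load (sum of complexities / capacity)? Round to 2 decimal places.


Total complexity = 1 + 5 + 5 + 3 + 1 = 15
Load = total / capacity = 15 / 11
= 1.36


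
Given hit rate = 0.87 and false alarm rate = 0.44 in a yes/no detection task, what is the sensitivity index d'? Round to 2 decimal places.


d' = z(HR) - z(FAR)
z(0.87) = 1.1264
z(0.44) = -0.151
d' = 1.1264 - -0.151
= 1.28


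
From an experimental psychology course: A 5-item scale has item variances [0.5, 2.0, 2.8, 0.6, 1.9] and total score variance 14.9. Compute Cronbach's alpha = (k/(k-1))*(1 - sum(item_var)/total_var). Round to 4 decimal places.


alpha = (k/(k-1)) * (1 - sum(s_i^2)/s_total^2)
sum(item variances) = 7.8
k/(k-1) = 5/4 = 1.25
1 - 7.8/14.9 = 1 - 0.52349 = 0.47651
alpha = 1.25 * 0.47651
= 0.5956


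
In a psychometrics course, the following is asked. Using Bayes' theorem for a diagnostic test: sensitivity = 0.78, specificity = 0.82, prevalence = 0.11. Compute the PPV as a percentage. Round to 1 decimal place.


PPV = (sens * prev) / (sens * prev + (1-spec) * (1-prev))
Numerator = 0.78 * 0.11 = 0.0858
P(positive and no disease) = (1 - spec) * (1 - prev) = (1 - 0.82) * (1 - 0.11) = 0.1602
Denominator = 0.0858 + 0.1602 = 0.246
PPV = 0.0858 / 0.246 = 0.34878
As percentage = 34.9


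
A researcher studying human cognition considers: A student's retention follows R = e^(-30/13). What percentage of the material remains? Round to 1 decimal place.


R = e^(-t/S)
-t/S = -30/13 = -2.307692
R = e^(-2.307692) = 0.099491
Percentage = 0.099491 * 100
= 9.9


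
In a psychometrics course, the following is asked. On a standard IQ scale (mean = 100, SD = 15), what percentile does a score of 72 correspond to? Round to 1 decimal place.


z = (IQ - mean) / SD
z = (72 - 100) / 15 = -1.8667
Percentile = Phi(-1.8667) * 100
Phi(-1.8667) = 0.030972
= 3.1


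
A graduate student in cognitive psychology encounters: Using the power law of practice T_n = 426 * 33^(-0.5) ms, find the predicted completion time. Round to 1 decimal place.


T_n = 426 * 33^(-0.5)
33^(-0.5) = 0.174078
T_n = 426 * 0.174078
= 74.2 ms


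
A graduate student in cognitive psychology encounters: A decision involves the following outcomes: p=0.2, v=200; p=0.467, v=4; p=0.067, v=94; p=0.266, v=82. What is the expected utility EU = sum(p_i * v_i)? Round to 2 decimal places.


EU = sum(p_i * v_i)
0.2 * 200 = 40.0
0.467 * 4 = 1.868
0.067 * 94 = 6.298
0.266 * 82 = 21.812
EU = 40.0 + 1.868 + 6.298 + 21.812
= 69.98


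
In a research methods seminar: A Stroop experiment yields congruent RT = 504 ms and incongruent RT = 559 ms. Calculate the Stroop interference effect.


Stroop effect = RT(incongruent) - RT(congruent)
= 559 - 504
= 55 ms


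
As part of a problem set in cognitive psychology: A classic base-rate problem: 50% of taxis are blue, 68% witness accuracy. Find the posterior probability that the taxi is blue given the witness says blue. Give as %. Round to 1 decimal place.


P(blue | says blue) = P(says blue | blue)*P(blue) / [P(says blue | blue)*P(blue) + P(says blue | not blue)*P(not blue)]
Numerator = 0.68 * 0.5 = 0.34
False identification = 0.32 * 0.5 = 0.16
P = 0.34 / (0.34 + 0.16)
= 0.34 / 0.5
As percentage = 68.0


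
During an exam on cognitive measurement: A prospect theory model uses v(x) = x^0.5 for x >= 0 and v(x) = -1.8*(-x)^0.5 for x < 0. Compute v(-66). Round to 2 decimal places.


Since x = -66 < 0, use v(x) = -lambda*(-x)^alpha
(-x) = 66
66^0.5 = 8.124
v(-66) = -1.8 * 8.124
= -14.62


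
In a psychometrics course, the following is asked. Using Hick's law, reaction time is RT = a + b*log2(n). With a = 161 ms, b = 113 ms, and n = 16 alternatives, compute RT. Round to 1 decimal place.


RT = 161 + 113 * log2(16)
log2(16) = 4.0
RT = 161 + 113 * 4.0
= 161 + 452.0
= 613.0 ms


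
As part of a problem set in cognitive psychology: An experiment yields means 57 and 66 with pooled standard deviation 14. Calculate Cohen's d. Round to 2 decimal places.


Cohen's d = (M1 - M2) / S_pooled
= (57 - 66) / 14
= -9 / 14
= -0.64


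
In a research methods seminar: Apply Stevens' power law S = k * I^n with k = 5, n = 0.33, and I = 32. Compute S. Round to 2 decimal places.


S = 5 * 32^0.33
32^0.33 = 3.1383
S = 5 * 3.1383
= 15.69


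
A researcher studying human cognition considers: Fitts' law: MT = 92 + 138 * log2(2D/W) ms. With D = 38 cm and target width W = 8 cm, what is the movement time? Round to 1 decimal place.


MT = 92 + 138 * log2(2*38/8)
2D/W = 9.5
log2(9.5) = 3.2479
MT = 92 + 138 * 3.2479
= 540.2 ms


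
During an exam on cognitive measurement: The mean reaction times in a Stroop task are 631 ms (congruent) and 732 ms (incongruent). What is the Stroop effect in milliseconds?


Stroop effect = RT(incongruent) - RT(congruent)
= 732 - 631
= 101 ms


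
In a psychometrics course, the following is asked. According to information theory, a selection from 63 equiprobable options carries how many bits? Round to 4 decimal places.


H = log2(n)
H = log2(63)
= 5.9773


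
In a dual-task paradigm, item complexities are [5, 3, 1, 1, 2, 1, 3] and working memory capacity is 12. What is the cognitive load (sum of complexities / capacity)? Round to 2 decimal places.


Total complexity = 5 + 3 + 1 + 1 + 2 + 1 + 3 = 16
Load = total / capacity = 16 / 12
= 1.33


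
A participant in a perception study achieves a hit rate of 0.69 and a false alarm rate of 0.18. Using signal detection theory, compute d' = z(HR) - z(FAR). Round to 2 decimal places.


d' = z(HR) - z(FAR)
z(0.69) = 0.4959
z(0.18) = -0.9154
d' = 0.4959 - -0.9154
= 1.41


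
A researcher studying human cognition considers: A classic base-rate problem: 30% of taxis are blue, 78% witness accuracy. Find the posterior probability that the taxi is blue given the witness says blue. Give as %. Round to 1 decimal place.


P(blue | says blue) = P(says blue | blue)*P(blue) / [P(says blue | blue)*P(blue) + P(says blue | not blue)*P(not blue)]
Numerator = 0.78 * 0.3 = 0.234
False identification = 0.22 * 0.7 = 0.154
P = 0.234 / (0.234 + 0.154)
= 0.234 / 0.388
As percentage = 60.3


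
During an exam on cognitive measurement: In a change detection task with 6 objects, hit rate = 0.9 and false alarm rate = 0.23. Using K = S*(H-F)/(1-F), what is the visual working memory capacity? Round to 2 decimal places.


K = S * (H - F) / (1 - F)
H - F = 0.67
1 - F = 0.77
K = 6 * 0.67 / 0.77
= 5.22


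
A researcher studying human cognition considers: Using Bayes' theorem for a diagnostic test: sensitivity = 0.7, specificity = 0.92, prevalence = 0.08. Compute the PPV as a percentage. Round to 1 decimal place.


PPV = (sens * prev) / (sens * prev + (1-spec) * (1-prev))
Numerator = 0.7 * 0.08 = 0.056
P(positive and no disease) = (1 - spec) * (1 - prev) = (1 - 0.92) * (1 - 0.08) = 0.0736
Denominator = 0.056 + 0.0736 = 0.1296
PPV = 0.056 / 0.1296 = 0.432099
As percentage = 43.2


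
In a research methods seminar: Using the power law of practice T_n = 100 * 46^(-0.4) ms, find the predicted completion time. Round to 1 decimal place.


T_n = 100 * 46^(-0.4)
46^(-0.4) = 0.216221
T_n = 100 * 0.216221
= 21.6 ms


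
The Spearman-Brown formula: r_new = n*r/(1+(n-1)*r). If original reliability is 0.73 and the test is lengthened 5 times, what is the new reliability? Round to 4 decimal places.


r_new = n*r / (1 + (n-1)*r)
Numerator = 5 * 0.73 = 3.65
Denominator = 1 + 4 * 0.73 = 3.92
r_new = 3.65 / 3.92
= 0.9311


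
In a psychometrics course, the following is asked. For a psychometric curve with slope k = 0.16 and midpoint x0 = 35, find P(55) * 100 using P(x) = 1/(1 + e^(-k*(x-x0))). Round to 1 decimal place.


P(x) = 1/(1 + e^(-0.16*(55 - 35)))
Exponent = -0.16 * 20 = -3.2
e^(-3.2) = 0.040762
P = 1/(1 + 0.040762) = 0.960834
Percentage = 96.1


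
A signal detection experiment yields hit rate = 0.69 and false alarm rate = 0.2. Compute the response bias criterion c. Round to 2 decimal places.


c = -0.5 * (z(HR) + z(FAR))
z(0.69) = 0.4959
z(0.2) = -0.8416
c = -0.5 * (0.4959 + -0.8416)
= -0.5 * -0.3457
= 0.17


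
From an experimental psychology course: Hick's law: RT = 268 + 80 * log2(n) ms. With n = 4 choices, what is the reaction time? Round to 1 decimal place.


RT = 268 + 80 * log2(4)
log2(4) = 2.0
RT = 268 + 80 * 2.0
= 268 + 160.0
= 428.0 ms


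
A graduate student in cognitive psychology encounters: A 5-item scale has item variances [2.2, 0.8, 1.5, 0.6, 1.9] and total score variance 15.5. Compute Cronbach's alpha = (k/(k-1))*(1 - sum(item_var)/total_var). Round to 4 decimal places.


alpha = (k/(k-1)) * (1 - sum(s_i^2)/s_total^2)
sum(item variances) = 7.0
k/(k-1) = 5/4 = 1.25
1 - 7.0/15.5 = 1 - 0.451613 = 0.548387
alpha = 1.25 * 0.548387
= 0.6855


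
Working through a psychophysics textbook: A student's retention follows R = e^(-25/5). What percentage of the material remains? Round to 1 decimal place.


R = e^(-t/S)
-t/S = -25/5 = -5.0
R = e^(-5.0) = 0.006738
Percentage = 0.006738 * 100
= 0.7


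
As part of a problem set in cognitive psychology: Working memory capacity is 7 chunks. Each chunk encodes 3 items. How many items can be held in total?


Total items = chunks * items_per_chunk
= 7 * 3
= 21


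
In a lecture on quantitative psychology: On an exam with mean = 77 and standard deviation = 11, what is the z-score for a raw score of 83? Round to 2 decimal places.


z = (X - mu) / sigma
= (83 - 77) / 11
= 6 / 11
= 0.55


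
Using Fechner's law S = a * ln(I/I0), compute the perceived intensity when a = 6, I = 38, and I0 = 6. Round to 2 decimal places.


S = 6 * ln(38/6)
I/I0 = 6.333333
ln(6.333333) = 1.8458
S = 6 * 1.8458
= 11.07


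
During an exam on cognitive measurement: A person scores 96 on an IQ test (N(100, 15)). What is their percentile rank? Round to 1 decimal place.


z = (IQ - mean) / SD
z = (96 - 100) / 15 = -0.2667
Percentile = Phi(-0.2667) * 100
Phi(-0.2667) = 0.39485
= 39.5


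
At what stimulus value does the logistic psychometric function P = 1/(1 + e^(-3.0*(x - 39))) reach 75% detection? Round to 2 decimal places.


At P = 0.75: 0.75 = 1/(1 + e^(-k*(x-x0)))
Solving: e^(-k*(x-x0)) = 1/3
x = x0 + ln(3)/k
ln(3) = 1.0986
x = 39 + 1.0986/3.0
= 39 + 0.3662
= 39.37


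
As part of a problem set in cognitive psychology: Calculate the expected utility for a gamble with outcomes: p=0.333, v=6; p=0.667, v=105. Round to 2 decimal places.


EU = sum(p_i * v_i)
0.333 * 6 = 1.998
0.667 * 105 = 70.035
EU = 1.998 + 70.035
= 72.03


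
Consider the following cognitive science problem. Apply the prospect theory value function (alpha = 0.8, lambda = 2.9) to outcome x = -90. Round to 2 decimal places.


Since x = -90 < 0, use v(x) = -lambda*(-x)^alpha
(-x) = 90
90^0.8 = 36.5927
v(-90) = -2.9 * 36.5927
= -106.12
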